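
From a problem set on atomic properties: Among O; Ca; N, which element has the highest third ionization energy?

O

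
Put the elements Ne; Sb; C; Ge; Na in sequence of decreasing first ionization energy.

Ne > C > Sb > Ge > Na

C is in period 2, group 14; Ne is in period 2, group 18; Na is in period 3, group 1; Ge is in period 4, group 14; Sb is in period 5, group 15.
IE₁ increases left→right with effective nuclear charge and decreases top→bottom as the valence shell moves farther out.
Here both period and group differ, so the two effects have to be weighed against each other.
Ge > Na: period and group pull opposite ways; the across-period shift dominates (762 vs 496 kJ/mol).
Sb > Ge: period and group pull opposite ways; the across-period shift dominates (831 vs 762 kJ/mol).
C > Sb: period and group pull opposite ways; the down-group shift dominates (1086 vs 831 kJ/mol).
Ne > C: Ne lies to the right of C in period 2, so the across-period effect alone puts Ne higher.
Tabulated first ionization energy (kJ/mol): C 1086, Ne 2081, Na 496, Ge 762, Sb 831.
So from highest to lowest: Ne > C > Sb > Ge > Na.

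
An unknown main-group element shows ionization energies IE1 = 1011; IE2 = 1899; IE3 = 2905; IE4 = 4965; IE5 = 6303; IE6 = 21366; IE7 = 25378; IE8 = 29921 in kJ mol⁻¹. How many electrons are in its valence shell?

5

Look for the largest jump between consecutive ionization energies: IE6/IE5 ≈ 3.4, far larger than any earlier ratio.
That jump marks the point where a core electron is being removed. So the atom has 5 valence electrons.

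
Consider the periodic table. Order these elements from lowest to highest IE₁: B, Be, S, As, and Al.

Al < B < Be < As < S

Be is in period 2, group 2; B is in period 2, group 13; Al is in period 3, group 13; S is in period 3, group 16; As is in period 4, group 15.
Across a period the outer electron is held more tightly (higher IE₁); down a group it sits in a higher shell, more shielded, and comes off more easily.
Here both period and group differ, so the two effects have to be weighed against each other.
B > Al: B sits above Al in group 13, so the down-group effect alone puts B higher.
Be > B: this pair runs against the simple trend — see the exception note.
As > Be: period and group pull opposite ways; the across-period shift dominates (947 vs 900 kJ/mol).
S > As: both effects reinforce here, so S is clearly the higher of the two.
Note the exception: Be has a higher first ionization energy than B, contrary to the simple trend — removing B's lone 2p electron is easier than breaking Be's filled 2s².
Tabulated first ionization energy (kJ/mol): Be 900, B 801, Al 578, S 1000, As 947.
So from lowest to highest: Al < B < Be < As < S.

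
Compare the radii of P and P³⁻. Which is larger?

Forming P³⁻ adds 3 electrons to P. More electron–electron repulsion in the same shell, with unchanged nuclear charge, lets the cloud expand.
An anion is larger than its parent atom: P³⁻ > P.

P³⁻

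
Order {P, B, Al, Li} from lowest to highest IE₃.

Consider each +2 ion: P²⁺ still has 3 valence electrons; B²⁺ still has 1 valence electron; Al²⁺ still has 1 valence electron; Li²⁺ is already 1 electron into the core.
Breaking into a closed-shell core is much more expensive than removing a leftover valence electron — Li has the largest IE_3 here.
Valence configurations: P²⁺ [Ne]3s²3p¹, B²⁺ [He]2s¹, Al²⁺ [Ne]3s¹.
Approximate IE_3 values (kJ/mol): P 2914, B 3660, Al 2745, Li 11815.
So the third ionization energies run Al < P < B < Li.

Al < P < B < Li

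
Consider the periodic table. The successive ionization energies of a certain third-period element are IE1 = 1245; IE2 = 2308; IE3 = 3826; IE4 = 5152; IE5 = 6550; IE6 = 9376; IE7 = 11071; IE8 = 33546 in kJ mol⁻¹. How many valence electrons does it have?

7

Look for the largest jump between consecutive ionization energies: IE8/IE7 ≈ 3.0, far larger than any earlier ratio.
That jump marks the point where a core electron is being removed. So the atom has 7 valence electrons.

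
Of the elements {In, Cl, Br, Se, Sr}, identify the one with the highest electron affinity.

Cl

Cl is in period 3, group 17; Se is in period 4, group 16; Br is in period 4, group 17; Sr is in period 5, group 2; In is in period 5, group 13.
Atoms with high Z_eff and room in the valence shell (especially the halogens) have the most exothermic electron affinities.
Neither a single period nor a single group — weigh both effects.
In > Sr: both are in period 5; the period trend gives In the larger value.
Se > In: both effects reinforce here, so Se is clearly the higher of the two.
Br > Se: both are in period 4; the period trend gives Br the larger value.
Cl > Br: Cl sits above Br in group 17, so the down-group effect alone puts Cl higher.
Approximate values (kJ/mol): Cl 349, Se 195, Br 325, Sr 5, In 29.
The highest electron affinity among these belongs to Cl.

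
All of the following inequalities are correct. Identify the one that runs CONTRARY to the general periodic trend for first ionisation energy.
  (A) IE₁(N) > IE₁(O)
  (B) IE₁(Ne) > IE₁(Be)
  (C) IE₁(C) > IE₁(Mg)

The general trend: first ionisation energy increases across a period and decreases down a group.
(A) N (period 2, group 15) vs O (period 2, group 16): the stated order contradicts the simple trend.
(B) Ne (period 2, group 18) vs Be (period 2, group 2): the stated order agrees with the simple trend.
(C) C (period 2, group 14) vs Mg (period 3, group 2): the stated order agrees with the simple trend.
The exception is (A): pairing an electron in O's 2p⁴ costs repulsion energy, so O ionizes more easily than half-filled N (2p³).

(A)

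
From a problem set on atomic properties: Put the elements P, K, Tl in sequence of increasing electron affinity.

Tl, K, P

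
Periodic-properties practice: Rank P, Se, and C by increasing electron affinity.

P, C, Se

C is in period 2, group 14; P is in period 3, group 15; Se is in period 4, group 16.
Adding an electron releases more energy for atoms nearer the top right (short of the noble gases).
A diagonal step moves right (one effect) and down (the opposite effect) at once.
C > P: the two effects oppose for this pair; the down-group effect wins (122 vs 72 kJ/mol).
Se > C: period and group pull opposite ways; the across-period shift dominates (195 vs 122 kJ/mol).
Approximate values (kJ/mol): C 122, P 72, Se 195.
So from lowest to highest: P < C < Se.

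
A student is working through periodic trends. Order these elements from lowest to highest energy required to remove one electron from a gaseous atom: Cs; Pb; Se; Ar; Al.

Cs, Al, Pb, Se, Ar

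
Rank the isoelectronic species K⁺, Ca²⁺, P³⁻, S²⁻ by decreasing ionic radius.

P³⁻ > S²⁻ > K⁺ > Ca²⁺

All of these have 18 electrons, so size is governed by nuclear charge alone: the more protons, the stronger the pull on the same electron cloud, and the smaller the ion.
Nuclear charges: Ca²⁺ (Z=20), K⁺ (Z=19), S²⁻ (Z=16), P³⁻ (Z=15).
Largest to smallest: P³⁻ > S²⁻ > K⁺ > Ca²⁺.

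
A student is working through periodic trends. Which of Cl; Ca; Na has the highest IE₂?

IE_2 is the cost of taking one more electron from the +1 cation: Cl⁺ still has 6 valence electrons; Ca⁺ still has 1 valence electron; Na⁺ is the bare [Ne] core.
Core electrons are held far more tightly than valence electrons, so Na tops the IE_2 order.
Valence configurations: Cl⁺ [Ne]3s²3p⁴, Ca⁺ [Ar]4s¹.
Tabulated IE_2 (kJ/mol): Cl 2298, Ca 1145, Na 4562.
So the second ionization energies run Ca < Cl < Na.

Na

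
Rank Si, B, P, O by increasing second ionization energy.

The second ionization energy removes an electron from the +1 ion. For each element: Si⁺ still has 3 valence electrons; B⁺ still has 2 valence electrons; P⁺ still has 4 valence electrons; O⁺ still has 5 valence electrons.
All are still removing valence electrons, so compare the +1 ions as you would atoms: IE_2 generally rises across a period (higher Z_eff) and falls down a group (larger shell), subject to the usual subshell exceptions.
Valence configurations: Si⁺ [Ne]3s²3p¹, B⁺ [He]2s², P⁺ [Ne]3s²3p², O⁺ [He]2s²2p³.
Approximate IE_2 values (kJ/mol): Si 1577, B 2427, P 1907, O 3388.
So the second ionization energies run Si < P < B < O.

Si < P < B < O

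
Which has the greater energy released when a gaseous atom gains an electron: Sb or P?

P is in period 3, group 15; Sb is in period 5, group 15.
Atoms with high Z_eff and room in the valence shell (especially the halogens) have the most exothermic electron affinities.
All are in group 15; the group trend (electron affinity increases up the group) applies, with the exception below.
Note the exception: Sb has a higher electron affinity than P, contrary to the simple trend — both are half-filled np³, but the pairing/repulsion penalty for the added electron shrinks as the p orbitals become larger and more diffuse down the group, and for Sb that outweighs the weaker nuclear attraction.
For reference (kJ/mol): P 72, Sb 103.
So Sb has the greater energy released when a gaseous atom gains an electron (Sb > P).

Sb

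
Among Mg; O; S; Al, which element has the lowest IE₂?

Mg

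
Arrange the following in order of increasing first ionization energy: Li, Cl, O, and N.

Li < Cl < O < N

Li is in period 2, group 1; N is in period 2, group 15; O is in period 2, group 16; Cl is in period 3, group 17.
IE₁ increases left→right with effective nuclear charge and decreases top→bottom as the valence shell moves farther out.
Neither a single period nor a single group — weigh both effects.
Cl > Li: the two effects oppose for this pair; the across-period effect wins (1251 vs 520 kJ/mol).
O > Cl: period and group pull opposite ways; the down-group shift dominates (1314 vs 1251 kJ/mol).
N > O: this pair runs against the simple trend — see the exception note.
Note the exception: N has a higher first ionization energy than O, contrary to the simple trend — pairing an electron in O's 2p⁴ costs repulsion energy, so O ionizes more easily than half-filled N (2p³).
Tabulated first ionization energy (kJ/mol): Li 520, N 1402, O 1314, Cl 1251.
So from lowest to highest: Li < Cl < O < N.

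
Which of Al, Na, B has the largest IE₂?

The second ionization energy removes an electron from the +1 ion. For each element: Al⁺ still has 2 valence electrons; Na⁺ is the bare [Ne] core; B⁺ still has 2 valence electrons.
Breaking into a closed-shell core is much more expensive than removing a leftover valence electron — Na has the largest IE_2 here.
Valence configurations: Al⁺ [Ne]3s², B⁺ [He]2s².
The numbers (kJ/mol): Al 1817, Na 4562, B 2427.
So the second ionization energies run Al < B < Na.

Na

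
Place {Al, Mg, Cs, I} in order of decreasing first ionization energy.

I, Mg, Al, Cs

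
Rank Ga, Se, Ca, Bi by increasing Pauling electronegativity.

Ca < Ga < Bi < Se

Ca is in period 4, group 2; Ga is in period 4, group 13; Se is in period 4, group 16; Bi is in period 6, group 15.
EN rises left→right (higher Z_eff, smaller atoms) and falls top→bottom (larger, more shielded atoms).
Neither a single period nor a single group — weigh both effects.
Ga > Ca: both are in period 4; the period trend gives Ga the larger value.
Bi > Ga: period and group pull opposite ways; the across-period shift dominates (2.02 vs 1.81).
Se > Bi: both effects reinforce here, so Se is clearly the higher of the two.
Tabulated electronegativity (Pauling): Ca 1.00, Ga 1.81, Se 2.55, Bi 2.02.
So from lowest to highest: Ca < Ga < Bi < Se.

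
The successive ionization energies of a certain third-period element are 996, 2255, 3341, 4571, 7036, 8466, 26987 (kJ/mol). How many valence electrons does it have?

Look for the largest jump between consecutive ionization energies: IE7/IE6 ≈ 3.2, far larger than any earlier ratio.
That jump marks the point where a core electron is being removed. So the atom has 6 valence electrons.

6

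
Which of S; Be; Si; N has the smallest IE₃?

The third ionization energy removes an electron from the +2 ion. For each element: S²⁺ still has 4 valence electrons; Be²⁺ is the bare [He] core; Si²⁺ still has 2 valence electrons; N²⁺ still has 3 valence electrons.
Pulling an electron out of a noble-gas core costs far more than removing a remaining valence electron, so Be sits at the high end of IE_3.
Valence configurations: S²⁺ [Ne]3s²3p², Si²⁺ [Ne]3s², N²⁺ [He]2s²2p¹.
The numbers (kJ/mol): S 3357, Be 14849, Si 3232, N 4578.
Putting it together, IE_3: Si < S < N < Be.

Si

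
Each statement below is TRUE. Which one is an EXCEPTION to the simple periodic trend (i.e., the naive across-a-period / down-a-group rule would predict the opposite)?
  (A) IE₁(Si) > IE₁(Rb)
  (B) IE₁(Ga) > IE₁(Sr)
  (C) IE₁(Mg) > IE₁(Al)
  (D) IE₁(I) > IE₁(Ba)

(C)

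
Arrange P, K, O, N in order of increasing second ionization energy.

P < N < K < O

The second ionization energy removes an electron from the +1 ion. For each element: P⁺ still has 4 valence electrons; K⁺ is the bare [Ar] core; O⁺ still has 5 valence electrons; N⁺ still has 4 valence electrons.
Usually core removal costs more than valence removal, but here the competition is close: a tightly held n=2 valence electron can cost more to remove than an n=3 core electron, so the actual values have to decide it.
Valence configurations: P⁺ [Ne]3s²3p², O⁺ [He]2s²2p³, N⁺ [He]2s²2p².
Tabulated IE_2 (kJ/mol): P 1907, K 3052, O 3388, N 2856.
So the second ionization energies run P < N < K < O.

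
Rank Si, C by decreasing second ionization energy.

IE_2 is the cost of taking one more electron from the +1 cation: Si⁺ still has 3 valence electrons; C⁺ still has 3 valence electrons.
All are still removing valence electrons, so compare the +1 ions as you would atoms: IE_2 generally rises across a period (higher Z_eff) and falls down a group (larger shell), subject to the usual subshell exceptions.
Valence configurations: Si⁺ [Ne]3s²3p¹, C⁺ [He]2s²2p¹.
Tabulated IE_2 (kJ/mol): Si 1577, C 2353.
Overall IE_2 order: Si < C.

C > Si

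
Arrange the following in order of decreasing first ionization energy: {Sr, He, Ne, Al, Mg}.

He > Ne > Mg > Al > Sr

He is in period 1, group 18; Ne is in period 2, group 18; Mg is in period 3, group 2; Al is in period 3, group 13; Sr is in period 5, group 2.
Across a period the outer electron is held more tightly (higher IE₁); down a group it sits in a higher shell, more shielded, and comes off more easily.
Neither a single period nor a single group — weigh both effects.
Al > Sr: both effects reinforce here, so Al is clearly the higher of the two.
Mg > Al: this pair runs against the simple trend — see the exception note.
Ne > Mg: relative to Mg, both the across-period and down-group shifts push Ne's first ionization energy up.
He > Ne: He sits above Ne in group 18, so the down-group effect alone puts He higher.
Note the exception: Mg has a higher first ionization energy than Al, contrary to the simple trend — Al's single 3p electron is easier to remove than one from Mg's filled 3s².
Tabulated first ionization energy (kJ/mol): He 2372, Ne 2081, Mg 738, Al 578, Sr 550.
So from highest to lowest: He > Ne > Mg > Al > Sr.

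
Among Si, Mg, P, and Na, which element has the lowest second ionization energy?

The second ionization energy removes an electron from the +1 ion. For each element: Si⁺ still has 3 valence electrons; Mg⁺ still has 1 valence electron; P⁺ still has 4 valence electrons; Na⁺ is the bare [Ne] core.
Core electrons are held far more tightly than valence electrons, so Na tops the IE_2 order.
Valence configurations: Si⁺ [Ne]3s²3p¹, Mg⁺ [Ne]3s¹, P⁺ [Ne]3s²3p².
Tabulated IE_2 (kJ/mol): Si 1577, Mg 1451, P 1907, Na 4562.
Overall IE_2 order: Mg < Si < P < Na.

Mg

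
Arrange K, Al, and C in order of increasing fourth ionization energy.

K, C, Al

The fourth ionization energy removes an electron from the +3 ion. For each element: K³⁺ is already 2 electrons into the core; Al³⁺ is the bare [Ne] core; C³⁺ still has 1 valence electron.
Usually core removal costs more than valence removal, but here the competition is close: a tightly held n=2 valence electron can cost more to remove than an n=3 core electron, so the actual values have to decide it.
Approximate IE_4 values (kJ/mol): K 5877, Al 11577, C 6223.
Putting it together, IE_4: K < C < Al.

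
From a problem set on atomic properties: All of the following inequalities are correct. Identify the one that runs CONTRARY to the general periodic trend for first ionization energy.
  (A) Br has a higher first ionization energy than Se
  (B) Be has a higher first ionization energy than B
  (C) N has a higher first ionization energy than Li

The general trend: first ionization energy increases across a period and decreases down a group.
(A) Br (period 4, group 17) vs Se (period 4, group 16): the stated order agrees with the simple trend.
(B) Be (period 2, group 2) vs B (period 2, group 13): the stated order contradicts the simple trend.
(C) N (period 2, group 15) vs Li (period 2, group 1): the stated order agrees with the simple trend.
The exception is (B): removing B's lone 2p electron is easier than breaking Be's filled 2s².

(B)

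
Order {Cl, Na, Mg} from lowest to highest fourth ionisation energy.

The fourth ionization energy removes an electron from the +3 ion. For each element: Cl³⁺ still has 4 valence electrons; Na³⁺ is already 2 electrons into the core; Mg³⁺ is already 1 electron into the core.
Pulling an electron out of a noble-gas core costs far more than removing a remaining valence electron, so Na and Mg sit at the high end of IE_4.
The numbers (kJ/mol): Cl 5159, Na 9543, Mg 10543.
Hence IE_4: Cl < Na < Mg.

Cl < Na < Mg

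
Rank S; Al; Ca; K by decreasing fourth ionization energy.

IE_4 is the cost of taking one more electron from the +3 cation: S³⁺ still has 3 valence electrons; Al³⁺ is the bare [Ne] core; Ca³⁺ is already 1 electron into the core; K³⁺ is already 2 electrons into the core.
Core electrons are held far more tightly than valence electrons, so K, Ca and Al top the IE_4 order.
The numbers (kJ/mol): S 4556, Al 11577, Ca 6491, K 5877.
Overall IE_4 order: S < K < Ca < Al.

Al > Ca > K > S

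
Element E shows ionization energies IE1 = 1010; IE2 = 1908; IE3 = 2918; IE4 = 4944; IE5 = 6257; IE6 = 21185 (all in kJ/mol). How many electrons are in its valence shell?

Look for the largest jump between consecutive ionization energies: IE6/IE5 ≈ 3.4, far larger than any earlier ratio.
That jump marks the point where a core electron is being removed. So the atom has 5 valence electrons.

5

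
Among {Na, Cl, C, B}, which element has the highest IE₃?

After 2 electrons have been removed, what remains? Na²⁺ is already 1 electron into the core; Cl²⁺ still has 5 valence electrons; C²⁺ still has 2 valence electrons; B²⁺ still has 1 valence electron.
Pulling an electron out of a noble-gas core costs far more than removing a remaining valence electron, so Na sits at the high end of IE_3.
Valence configurations: Cl²⁺ [Ne]3s²3p³, C²⁺ [He]2s², B²⁺ [He]2s¹.
The numbers (kJ/mol): Na 6910, Cl 3822, C 4620, B 3660.
Hence IE_3: B < Cl < C < Na.

Na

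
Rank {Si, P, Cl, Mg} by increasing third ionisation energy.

P < Si < Cl < Mg

Consider each +2 ion: Si²⁺ still has 2 valence electrons; P²⁺ still has 3 valence electrons; Cl²⁺ still has 5 valence electrons; Mg²⁺ is the bare [Ne] core.
Core electrons are held far more tightly than valence electrons, so Mg tops the IE_3 order.
Valence configurations: Si²⁺ [Ne]3s², P²⁺ [Ne]3s²3p¹, Cl²⁺ [Ne]3s²3p³.
P²⁺ loses a lone 3p electron whereas Si²⁺ must break into a filled 3s² pair, so IE_3(Si) > IE_3(P) even though P has the higher nuclear charge.
Approximate IE_3 values (kJ/mol): Si 3232, P 2914, Cl 3822, Mg 7733.
So the third ionization energies run P < Si < Cl < Mg.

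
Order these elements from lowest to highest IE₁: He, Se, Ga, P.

Ga, Se, P, He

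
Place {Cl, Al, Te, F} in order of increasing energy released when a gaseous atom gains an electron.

F is in period 2, group 17; Al is in period 3, group 13; Cl is in period 3, group 17; Te is in period 5, group 16.
Atoms with high Z_eff and room in the valence shell (especially the halogens) have the most exothermic electron affinities.
Neither a single period nor a single group — weigh both effects.
Te > Al: the two effects oppose for this pair; the across-period effect wins (190 vs 42 kJ/mol).
F > Te: relative to Te, both the across-period and down-group shifts push F's electron affinity up.
Cl > F: this pair runs against the simple trend — see the exception note.
Note the exception: Cl has a higher electron affinity than F, contrary to the simple trend — F's small 2p subshell makes the incoming electron feel strong e⁻–e⁻ repulsion, so Cl actually releases more energy on gaining an electron.
For reference (kJ/mol): F 328, Al 42, Cl 349, Te 190.
So from lowest to highest: Al < Te < F < Cl.

Al, Te, F, Cl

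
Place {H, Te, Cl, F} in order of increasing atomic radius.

H < F < Cl < Te

H is in period 1, group 1; F is in period 2, group 17; Cl is in period 3, group 17; Te is in period 5, group 16.
Across a period the added protons contract the valence shell; down a group each new principal shell makes the atom larger.
Neither a single period nor a single group — weigh both effects.
F > H: the two effects oppose for this pair; the down-group effect wins (64 vs 32 pm).
Cl > F: Cl sits below F in group 17, so the down-group effect alone puts Cl larger.
Te > Cl: both effects reinforce here, so Te is clearly the larger of the two.
For reference (pm): H 32, F 64, Cl 99, Te 136.
So from smallest to largest: H < F < Cl < Te.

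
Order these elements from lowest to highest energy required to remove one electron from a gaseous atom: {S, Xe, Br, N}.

S < Br < Xe < N

N is in period 2, group 15; S is in period 3, group 16; Br is in period 4, group 17; Xe is in period 5, group 18.
IE₁ increases left→right with effective nuclear charge and decreases top→bottom as the valence shell moves farther out.
A diagonal step moves right (one effect) and down (the opposite effect) at once.
Br > S: the two effects oppose for this pair; the across-period effect wins (1140 vs 1000 kJ/mol).
Xe > Br: the two effects oppose for this pair; the across-period effect wins (1170 vs 1140 kJ/mol).
N > Xe: period and group pull opposite ways; the down-group shift dominates (1402 vs 1170 kJ/mol).
For reference (kJ/mol): N 1402, S 1000, Br 1140, Xe 1170.
So from lowest to highest: S < Br < Xe < N.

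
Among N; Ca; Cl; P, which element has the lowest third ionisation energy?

P

The third ionization energy removes an electron from the +2 ion. For each element: N²⁺ still has 3 valence electrons; Ca²⁺ is the bare [Ar] core; Cl²⁺ still has 5 valence electrons; P²⁺ still has 3 valence electrons.
Core electrons are held far more tightly than valence electrons, so Ca tops the IE_3 order.
Valence configurations: N²⁺ [He]2s²2p¹, Cl²⁺ [Ne]3s²3p³, P²⁺ [Ne]3s²3p¹.
The numbers (kJ/mol): N 4578, Ca 4912, Cl 3822, P 2914.
So the third ionization energies run P < Cl < N < Ca.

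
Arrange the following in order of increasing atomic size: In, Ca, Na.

Na is in period 3, group 1; Ca is in period 4, group 2; In is in period 5, group 13.
Across a period the added protons contract the valence shell; down a group each new principal shell makes the atom larger.
A diagonal step moves right (one effect) and down (the opposite effect) at once.
Na > In: the two effects oppose for this pair; the across-period effect wins (155 vs 142 pm).
Ca > Na: the two effects oppose for this pair; the down-group effect wins (171 vs 155 pm).
For reference (pm): Na 155, Ca 171, In 142.
So from smallest to largest: In < Na < Ca.

In < Na < Ca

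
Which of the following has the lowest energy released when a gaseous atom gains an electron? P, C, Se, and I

Atoms with high Z_eff and room in the valence shell (especially the halogens) have the most exothermic electron affinities.
These sit on a diagonal, where the across-period and down-group effects partly cancel.
C > P: the two effects oppose for this pair; the down-group effect wins (122 vs 72 kJ/mol).
Se > C: the two effects oppose for this pair; the across-period effect wins (195 vs 122 kJ/mol).
I > Se: the two effects oppose for this pair; the across-period effect wins (295 vs 195 kJ/mol).
For reference (kJ/mol): C 122, P 72, Se 195, I 295.
The lowest energy released when a gaseous atom gains an electron among these belongs to P.

P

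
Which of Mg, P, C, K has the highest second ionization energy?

IE_2 is the cost of taking one more electron from the +1 cation: Mg⁺ still has 1 valence electron; P⁺ still has 4 valence electrons; C⁺ still has 3 valence electrons; K⁺ is the bare [Ar] core.
Breaking into a closed-shell core is much more expensive than removing a leftover valence electron — K has the largest IE_2 here.
Valence configurations: Mg⁺ [Ne]3s¹, P⁺ [Ne]3s²3p², C⁺ [He]2s²2p¹.
Tabulated IE_2 (kJ/mol): Mg 1451, P 1907, C 2353, K 3052.
Overall IE_2 order: Mg < P < C < K.

K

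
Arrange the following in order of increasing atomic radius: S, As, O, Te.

O < S < As < Te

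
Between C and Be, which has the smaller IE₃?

Consider each +2 ion: C²⁺ still has 2 valence electrons; Be²⁺ is the bare [He] core.
Pulling an electron out of a noble-gas core costs far more than removing a remaining valence electron, so Be sits at the high end of IE_3.
Approximate IE_3 values (kJ/mol): C 4620, Be 14849.
Overall IE_3 order: C < Be.

C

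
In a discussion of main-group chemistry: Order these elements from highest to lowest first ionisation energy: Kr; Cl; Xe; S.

Kr > Cl > Xe > S

S is in period 3, group 16; Cl is in period 3, group 17; Kr is in period 4, group 18; Xe is in period 5, group 18.
Removing the outermost electron gets harder across a period and easier down a group.
Here both period and group differ, so the two effects have to be weighed against each other.
Xe > S: the two effects oppose for this pair; the across-period effect wins (1170 vs 1000 kJ/mol).
Cl > Xe: the two effects oppose for this pair; the down-group effect wins (1251 vs 1170 kJ/mol).
Kr > Cl: the two effects oppose for this pair; the across-period effect wins (1351 vs 1251 kJ/mol).
Tabulated first ionization energy (kJ/mol): S 1000, Cl 1251, Kr 1351, Xe 1170.
So from highest to lowest: Kr > Cl > Xe > S.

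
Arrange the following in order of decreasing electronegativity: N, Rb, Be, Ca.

N > Be > Ca > Rb

Be is in period 2, group 2; N is in period 2, group 15; Ca is in period 4, group 2; Rb is in period 5, group 1.
Smaller atoms with higher effective nuclear charge are more electronegative.
Here both period and group differ, so the two effects have to be weighed against each other.
Ca > Rb: both effects reinforce here, so Ca is clearly the higher of the two.
Be > Ca: Be sits above Ca in group 2, so the down-group effect alone puts Be higher.
N > Be: N lies to the right of Be in period 2, so the across-period effect alone puts N higher.
Approximate values (Pauling): Be 1.57, N 3.04, Ca 1.00, Rb 0.82.
So from highest to lowest: N > Be > Ca > Rb.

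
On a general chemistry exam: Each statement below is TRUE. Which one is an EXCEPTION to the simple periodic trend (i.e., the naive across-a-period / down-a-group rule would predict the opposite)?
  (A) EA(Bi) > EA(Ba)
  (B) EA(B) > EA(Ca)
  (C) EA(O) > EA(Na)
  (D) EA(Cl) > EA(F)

The general trend: electron affinity increases across a period and decreases down a group.
(A) Bi (period 6, group 15) vs Ba (period 6, group 2): the stated order agrees with the simple trend.
(B) B (period 2, group 13) vs Ca (period 4, group 2): the stated order agrees with the simple trend.
(C) O (period 2, group 16) vs Na (period 3, group 1): the stated order agrees with the simple trend.
(D) Cl (period 3, group 17) vs F (period 2, group 17): the stated order contradicts the simple trend.
The exception is (D): F's small 2p subshell makes the incoming electron feel strong e⁻–e⁻ repulsion, so Cl actually releases more energy on gaining an electron.

(D)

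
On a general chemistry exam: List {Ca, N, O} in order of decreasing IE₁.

N is in period 2, group 15; O is in period 2, group 16; Ca is in period 4, group 2.
IE₁ increases left→right with effective nuclear charge and decreases top→bottom as the valence shell moves farther out.
Neither a single period nor a single group — weigh both effects.
O > Ca: both effects reinforce here, so O is clearly the higher of the two.
N > O: this pair runs against the simple trend — see the exception note.
Note the exception: N has a higher first ionization energy than O, contrary to the simple trend — pairing an electron in O's 2p⁴ costs repulsion energy, so O ionizes more easily than half-filled N (2p³).
Tabulated first ionization energy (kJ/mol): N 1402, O 1314, Ca 590.
So from highest to lowest: N > O > Ca.

N, O, Ca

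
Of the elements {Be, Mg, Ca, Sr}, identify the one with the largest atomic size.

Be is in period 2, group 2; Mg is in period 3, group 2; Ca is in period 4, group 2; Sr is in period 5, group 2.
Moving right in a period, electrons are added to the same shell under a stronger nuclear pull, so atoms get smaller; moving down, a new shell is opened and atoms get larger.
All are in group 2, so atomic radius increases down the group.
The largest atomic size among these belongs to Sr.

Sr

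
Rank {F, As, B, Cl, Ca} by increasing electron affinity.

Ca < B < As < F < Cl

Adding an electron releases more energy for atoms nearer the top right (short of the noble gases).
Neither a single period nor a single group — weigh both effects.
B > Ca: relative to Ca, both the across-period and down-group shifts push B's electron affinity up.
As > B: the two effects oppose for this pair; the across-period effect wins (78 vs 27 kJ/mol).
F > As: both effects reinforce here, so F is clearly the higher of the two.
Cl > F: this pair runs against the simple trend — see the exception note.
Note the exception: Cl has a higher electron affinity than F, contrary to the simple trend — F's small 2p subshell makes the incoming electron feel strong e⁻–e⁻ repulsion, so Cl actually releases more energy on gaining an electron.
For reference (kJ/mol): B 27, F 328, Cl 349, Ca 2, As 78.
So from lowest to highest: Ca < B < As < F < Cl.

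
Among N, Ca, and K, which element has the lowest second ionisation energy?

Ca

IE_2 is the cost of taking one more electron from the +1 cation: N⁺ still has 4 valence electrons; Ca⁺ still has 1 valence electron; K⁺ is the bare [Ar] core.
Core electrons are held far more tightly than valence electrons, so K tops the IE_2 order.
Valence configurations: N⁺ [He]2s²2p², Ca⁺ [Ar]4s¹.
Approximate IE_2 values (kJ/mol): N 2856, Ca 1145, K 3052.
Hence IE_2: Ca < N < K.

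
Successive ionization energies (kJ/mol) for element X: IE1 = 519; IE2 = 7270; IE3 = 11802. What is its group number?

Group 1

Look for the largest jump between consecutive ionization energies: IE2/IE1 ≈ 14.0, far larger than any earlier ratio.
That jump marks the point where a core electron is being removed. So the atom has 1 valence electron.
A main-group element with 1 valence electron is in group 1.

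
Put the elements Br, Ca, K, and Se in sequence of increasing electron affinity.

Ca < K < Se < Br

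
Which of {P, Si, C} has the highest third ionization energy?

C

After 2 electrons have been removed, what remains? P²⁺ still has 3 valence electrons; Si²⁺ still has 2 valence electrons; C²⁺ still has 2 valence electrons.
All are still removing valence electrons, so compare the +2 ions as you would atoms: IE_3 generally rises across a period (higher Z_eff) and falls down a group (larger shell), subject to the usual subshell exceptions.
Valence configurations: P²⁺ [Ne]3s²3p¹, Si²⁺ [Ne]3s², C²⁺ [He]2s².
P²⁺ loses a lone 3p electron whereas Si²⁺ must break into a filled 3s² pair, so IE_3(Si) > IE_3(P) even though P has the higher nuclear charge.
The numbers (kJ/mol): P 2914, Si 3232, C 4620.
Overall IE_3 order: P < Si < C.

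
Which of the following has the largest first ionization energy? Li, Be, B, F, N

IE₁ increases left→right with effective nuclear charge and decreases top→bottom as the valence shell moves farther out.
All lie in period 2; the across-period trend (first ionization energy increases left to right) applies, with the exception below.
Note the exception: Be has a higher first ionization energy than B, contrary to the simple trend — removing B's lone 2p electron is easier than breaking Be's filled 2s².
Tabulated first ionization energy (kJ/mol): Li 520, Be 900, B 801, N 1402, F 1681.
The largest first ionization energy among these belongs to F.

F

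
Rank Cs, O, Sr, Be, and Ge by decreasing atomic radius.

Be is in period 2, group 2; O is in period 2, group 16; Ge is in period 4, group 14; Sr is in period 5, group 2; Cs is in period 6, group 1.
Radius decreases left→right (rising Z_eff, same n) and increases top→bottom (higher n).
Here both period and group differ, so the two effects have to be weighed against each other.
Be > O: both are in period 2; the period trend gives Be the larger value.
Ge > Be: period and group pull opposite ways; the down-group shift dominates (121 vs 102 pm).
Sr > Ge: relative to Ge, both the across-period and down-group shifts push Sr's atomic radius up.
Cs > Sr: both effects reinforce here, so Cs is clearly the larger of the two.
Approximate values (pm): Be 102, O 63, Ge 121, Sr 185, Cs 232.
So from largest to smallest: Cs > Sr > Ge > Be > O.

Cs > Sr > Ge > Be > O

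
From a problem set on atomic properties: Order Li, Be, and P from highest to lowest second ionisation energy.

Li, P, Be

The second ionization energy removes an electron from the +1 ion. For each element: Li⁺ is the bare [He] core; Be⁺ still has 1 valence electron; P⁺ still has 4 valence electrons.
Pulling an electron out of a noble-gas core costs far more than removing a remaining valence electron, so Li sits at the high end of IE_2.
Valence configurations: Be⁺ [He]2s¹, P⁺ [Ne]3s²3p².
The numbers (kJ/mol): Li 7298, Be 1757, P 1907.
Hence IE_2: Be < P < Li.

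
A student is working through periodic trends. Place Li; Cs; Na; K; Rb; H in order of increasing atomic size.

H < Li < Na < K < Rb < Cs

H is in period 1, group 1; Li is in period 2, group 1; Na is in period 3, group 1; K is in period 4, group 1; Rb is in period 5, group 1; Cs is in period 6, group 1.
Atomic radius shrinks across a period as nuclear charge pulls the same shell inward, and grows down a group as new shells are added.
All are in group 1, so atomic radius increases down the group.
So from smallest to largest: H < Li < Na < K < Rb < Cs.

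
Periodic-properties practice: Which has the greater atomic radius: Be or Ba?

Ba

Be is in period 2, group 2; Ba is in period 6, group 2.
Radius decreases left→right (rising Z_eff, same n) and increases top→bottom (higher n).
All are in group 2, so atomic radius increases down the group.
So Ba has the greater atomic radius (Ba > Be).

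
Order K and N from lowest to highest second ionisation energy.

Consider each +1 ion: K⁺ is the bare [Ar] core; N⁺ still has 4 valence electrons.
Core electrons are held far more tightly than valence electrons, so K tops the IE_2 order.
Tabulated IE_2 (kJ/mol): K 3052, N 2856.
So the second ionization energies run N < K.

N, K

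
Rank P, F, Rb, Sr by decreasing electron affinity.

F > P > Rb > Sr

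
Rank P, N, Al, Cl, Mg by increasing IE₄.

Consider each +3 ion: P³⁺ still has 2 valence electrons; N³⁺ still has 2 valence electrons; Al³⁺ is the bare [Ne] core; Cl³⁺ still has 4 valence electrons; Mg³⁺ is already 1 electron into the core.
Core electrons are held far more tightly than valence electrons, so Mg and Al top the IE_4 order.
Valence configurations: P³⁺ [Ne]3s², N³⁺ [He]2s², Cl³⁺ [Ne]3s²3p².
The numbers (kJ/mol): P 4964, N 7475, Al 11577, Cl 5159, Mg 10543.
Overall IE_4 order: P < Cl < N < Mg < Al.

P, Cl, N, Mg, Al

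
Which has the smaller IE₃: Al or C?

IE_3 is the cost of taking one more electron from the +2 cation: Al²⁺ still has 1 valence electron; C²⁺ still has 2 valence electrons.
All are still removing valence electrons, so compare the +2 ions as you would atoms: IE_3 generally rises across a period (higher Z_eff) and falls down a group (larger shell), subject to the usual subshell exceptions.
Valence configurations: Al²⁺ [Ne]3s¹, C²⁺ [He]2s².
The numbers (kJ/mol): Al 2745, C 4620.
Overall IE_3 order: Al < C.

Al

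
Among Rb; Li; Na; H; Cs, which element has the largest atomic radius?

H is in period 1, group 1; Li is in period 2, group 1; Na is in period 3, group 1; Rb is in period 5, group 1; Cs is in period 6, group 1.
Moving right in a period, electrons are added to the same shell under a stronger nuclear pull, so atoms get smaller; moving down, a new shell is opened and atoms get larger.
All are in group 1, so atomic radius increases down the group.
The largest atomic radius among these belongs to Cs.

Cs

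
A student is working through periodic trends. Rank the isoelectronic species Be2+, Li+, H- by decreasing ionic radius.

H- > Li+ > Be2+

All of these have 2 electrons, so size is governed by nuclear charge alone: the more protons, the stronger the pull on the same electron cloud, and the smaller the ion.
Nuclear charges: Be2+ (Z=4), Li+ (Z=3), H- (Z=1).
Largest to smallest: H- > Li+ > Be2+.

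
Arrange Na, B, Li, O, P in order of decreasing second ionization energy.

Consider each +1 ion: Na⁺ is the bare [Ne] core; B⁺ still has 2 valence electrons; Li⁺ is the bare [He] core; O⁺ still has 5 valence electrons; P⁺ still has 4 valence electrons.
Core electrons are held far more tightly than valence electrons, so Na and Li top the IE_2 order.
Valence configurations: B⁺ [He]2s², O⁺ [He]2s²2p³, P⁺ [Ne]3s²3p².
Tabulated IE_2 (kJ/mol): Na 4562, B 2427, Li 7298, O 3388, P 1907.
Overall IE_2 order: P < B < O < Na < Li.

Li, Na, O, B, P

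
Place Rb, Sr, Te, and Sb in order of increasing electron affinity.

Sr < Rb < Sb < Te

Rb is in period 5, group 1; Sr is in period 5, group 2; Sb is in period 5, group 15; Te is in period 5, group 16.
Electron affinity generally becomes more exothermic across a period toward the halogens and less exothermic down a group.
All lie in period 5; the across-period trend (electron affinity increases left to right) applies, with the exception below.
Note the exception: Rb has a higher electron affinity than Sr, contrary to the simple trend — adding an electron to Sr (ns²) has to open a new, higher-energy np subshell, which is unfavourable.
Approximate values (kJ/mol): Rb 47, Sr 5, Sb 103, Te 190.
So from lowest to highest: Sr < Rb < Sb < Te.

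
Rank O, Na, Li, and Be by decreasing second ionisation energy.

Li > Na > O > Be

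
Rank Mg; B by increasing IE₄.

Mg < B

IE_4 is the cost of taking one more electron from the +3 cation: Mg³⁺ is already 1 electron into the core; B³⁺ is the bare [He] core.
All of these are removing an electron from a noble-gas core or deeper; the smaller core (lower principal quantum number) is held far more tightly, and within a period the higher nuclear charge binds the same core more tightly.
Approximate IE_4 values (kJ/mol): Mg 10543, B 25026.
Putting it together, IE_4: Mg < B.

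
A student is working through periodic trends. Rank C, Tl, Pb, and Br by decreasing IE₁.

C is in period 2, group 14; Br is in period 4, group 17; Tl is in period 6, group 13; Pb is in period 6, group 14.
Removing the outermost electron gets harder across a period and easier down a group.
Here both period and group differ, so the two effects have to be weighed against each other.
Pb > Tl: both are in period 6; the period trend gives Pb the larger value.
C > Pb: they share group 14; the group trend gives C the larger value.
Br > C: the two effects oppose for this pair; the across-period effect wins (1140 vs 1086 kJ/mol).
Approximate values (kJ/mol): C 1086, Br 1140, Tl 589, Pb 716.
So from highest to lowest: Br > C > Pb > Tl.

Br > C > Pb > Tl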